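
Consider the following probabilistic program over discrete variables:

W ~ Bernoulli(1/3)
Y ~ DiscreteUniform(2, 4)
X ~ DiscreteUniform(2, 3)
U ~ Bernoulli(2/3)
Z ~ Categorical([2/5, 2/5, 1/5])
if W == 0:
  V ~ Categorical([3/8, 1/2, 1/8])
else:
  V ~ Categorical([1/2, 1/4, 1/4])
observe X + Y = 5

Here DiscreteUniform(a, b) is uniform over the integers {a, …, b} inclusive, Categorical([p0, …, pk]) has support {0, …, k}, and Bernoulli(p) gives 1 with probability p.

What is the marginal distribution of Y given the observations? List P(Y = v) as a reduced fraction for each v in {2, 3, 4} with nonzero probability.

Enumerate traces; 72 have nonzero weight after conditioning:
  (W=0, Y=2, X=3, U=0, Z=0, V=0) weight 1/180
  (W=0, Y=2, X=3, U=0, Z=0, V=1) weight 1/135
  (W=0, Y=2, X=3, U=0, Z=0, V=2) weight 1/540
  (W=0, Y=2, X=3, U=0, Z=1, V=0) weight 1/180
  (W=0, Y=2, X=3, U=0, Z=1, V=1) weight 1/135
  (W=0, Y=2, X=3, U=0, Z=1, V=2) weight 1/540
  (W=0, Y=2, X=3, U=0, Z=2, V=0) weight 1/360
  (W=0, Y=2, X=3, U=0, Z=2, V=1) weight 1/270
  (W=0, Y=3, X=2, U=0, Z=0, V=0) weight 1/180
  … 63 more
Group by Y:
  weight(Y=2) = 1/6
  weight(Y=3) = 1/6
Total weight = 1/6 + 1/6 = 1/3
P(Y=2 | obs) = 1/6 / 1/3 = 1/2
P(Y=3 | obs) = 1/6 / 1/3 = 1/2

P(Y=2) = 1/2, P(Y=3) = 1/2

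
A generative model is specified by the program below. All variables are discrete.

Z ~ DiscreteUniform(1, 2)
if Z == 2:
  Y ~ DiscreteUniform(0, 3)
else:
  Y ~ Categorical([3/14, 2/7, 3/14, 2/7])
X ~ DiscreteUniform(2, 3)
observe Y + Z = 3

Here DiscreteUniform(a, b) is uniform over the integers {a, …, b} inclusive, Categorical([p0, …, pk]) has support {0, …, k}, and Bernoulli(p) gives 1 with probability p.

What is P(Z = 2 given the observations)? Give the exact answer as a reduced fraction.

P(Z = 2 | obs) = 7/13

Enumerate traces; 4 have nonzero weight after conditioning:
  (Z=1, Y=2, X=2) weight 3/56
  (Z=1, Y=2, X=3) weight 3/56
  (Z=2, Y=1, X=2) weight 1/16
  (Z=2, Y=1, X=3) weight 1/16
Group by Z:
  weight(Z=1) = 3/28
  weight(Z=2) = 1/8
Total weight = 3/28 + 1/8 = 13/56
P(Z=1 | obs) = 3/28 / 13/56 = 6/13
P(Z=2 | obs) = 1/8 / 13/56 = 7/13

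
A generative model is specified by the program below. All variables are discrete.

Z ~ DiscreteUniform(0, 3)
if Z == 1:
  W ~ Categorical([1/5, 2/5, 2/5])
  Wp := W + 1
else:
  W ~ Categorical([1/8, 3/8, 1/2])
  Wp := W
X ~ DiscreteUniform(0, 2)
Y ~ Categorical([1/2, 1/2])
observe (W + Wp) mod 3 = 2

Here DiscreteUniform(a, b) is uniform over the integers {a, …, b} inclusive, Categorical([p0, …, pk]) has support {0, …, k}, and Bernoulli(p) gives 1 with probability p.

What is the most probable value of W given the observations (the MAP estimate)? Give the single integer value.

Enumerate traces; 24 have nonzero weight after conditioning:
  (Z=0, W=1, X=0, Y=0) weight 1/64
  (Z=0, W=1, X=0, Y=1) weight 1/64
  (Z=0, W=1, X=1, Y=0) weight 1/64
  (Z=0, W=1, X=1, Y=1) weight 1/64
  (Z=0, W=1, X=2, Y=0) weight 1/64
  (Z=0, W=1, X=2, Y=1) weight 1/64
  (Z=1, W=2, X=0, Y=0) weight 1/60
  (Z=1, W=2, X=0, Y=1) weight 1/60
  … 16 more
Group by W:
  weight(W=1) = 9/32
  weight(W=2) = 1/10
Total weight = 9/32 + 1/10 = 61/160
P(W=1 | obs) = 9/32 / 61/160 = 45/61
P(W=2 | obs) = 1/10 / 61/160 = 16/61
argmax = 1

argmax_v P(W = v | obs) = 1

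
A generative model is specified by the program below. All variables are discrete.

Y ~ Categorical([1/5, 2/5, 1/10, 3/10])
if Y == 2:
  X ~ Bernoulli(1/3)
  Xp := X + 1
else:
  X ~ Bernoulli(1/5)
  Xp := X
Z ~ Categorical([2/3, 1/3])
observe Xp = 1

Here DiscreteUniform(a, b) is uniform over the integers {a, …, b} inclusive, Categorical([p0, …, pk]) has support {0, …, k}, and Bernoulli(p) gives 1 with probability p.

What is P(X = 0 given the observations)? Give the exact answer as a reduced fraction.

P(X = 0 | obs) = 10/37

Enumerate traces; 8 have nonzero weight after conditioning:
  (Y=0, X=1, Z=0) weight 2/75
  (Y=0, X=1, Z=1) weight 1/75
  (Y=1, X=1, Z=0) weight 4/75
  (Y=1, X=1, Z=1) weight 2/75
  (Y=2, X=0, Z=0) weight 2/45
  (Y=2, X=0, Z=1) weight 1/45
  (Y=3, X=1, Z=0) weight 1/25
  (Y=3, X=1, Z=1) weight 1/50
Group by X:
  weight(X=0) = 1/15
  weight(X=1) = 9/50
Total weight = 1/15 + 9/50 = 37/150
P(X=0 | obs) = 1/15 / 37/150 = 10/37
P(X=1 | obs) = 9/50 / 37/150 = 27/37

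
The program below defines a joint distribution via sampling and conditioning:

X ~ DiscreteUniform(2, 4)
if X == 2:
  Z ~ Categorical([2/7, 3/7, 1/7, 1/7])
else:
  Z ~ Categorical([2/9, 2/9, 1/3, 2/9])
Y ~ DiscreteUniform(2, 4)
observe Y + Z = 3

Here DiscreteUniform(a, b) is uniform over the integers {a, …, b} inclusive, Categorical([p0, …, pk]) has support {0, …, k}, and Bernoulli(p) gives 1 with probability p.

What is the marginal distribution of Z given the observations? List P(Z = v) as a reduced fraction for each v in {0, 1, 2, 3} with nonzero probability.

Enumerate traces; 6 have nonzero weight after conditioning:
  (X=2, Z=0, Y=3) weight 2/63
  (X=2, Z=1, Y=2) weight 1/21
  (X=3, Z=0, Y=3) weight 2/81
  (X=3, Z=1, Y=2) weight 2/81
  (X=4, Z=0, Y=3) weight 2/81
  (X=4, Z=1, Y=2) weight 2/81
Group by Z:
  weight(Z=0) = 46/567
  weight(Z=1) = 55/567
Total weight = 46/567 + 55/567 = 101/567
P(Z=0 | obs) = 46/567 / 101/567 = 46/101
P(Z=1 | obs) = 55/567 / 101/567 = 55/101

P(Z=0) = 46/101, P(Z=1) = 55/101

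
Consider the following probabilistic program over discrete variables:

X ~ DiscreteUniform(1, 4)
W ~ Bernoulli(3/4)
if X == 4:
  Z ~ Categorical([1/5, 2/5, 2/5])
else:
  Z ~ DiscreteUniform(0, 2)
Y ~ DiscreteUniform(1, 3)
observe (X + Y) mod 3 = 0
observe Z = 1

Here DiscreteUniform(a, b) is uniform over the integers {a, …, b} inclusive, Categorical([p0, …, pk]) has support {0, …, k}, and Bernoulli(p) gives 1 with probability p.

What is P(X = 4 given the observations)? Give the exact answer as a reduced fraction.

P(X = 4 | obs) = 2/7

Enumerate traces; 8 have nonzero weight after conditioning:
  (X=1, W=0, Z=1, Y=2) weight 1/144
  (X=1, W=1, Z=1, Y=2) weight 1/48
  (X=2, W=0, Z=1, Y=1) weight 1/144
  (X=2, W=1, Z=1, Y=1) weight 1/48
  (X=3, W=0, Z=1, Y=3) weight 1/144
  (X=3, W=1, Z=1, Y=3) weight 1/48
  (X=4, W=0, Z=1, Y=2) weight 1/120
  (X=4, W=1, Z=1, Y=2) weight 1/40
Group by X:
  weight(X=1) = 1/36
  weight(X=2) = 1/36
  weight(X=3) = 1/36
  weight(X=4) = 1/30
Total weight = 1/36 + 1/36 + 1/36 + 1/30 = 7/60
P(X=1 | obs) = 1/36 / 7/60 = 5/21
P(X=2 | obs) = 1/36 / 7/60 = 5/21
P(X=3 | obs) = 1/36 / 7/60 = 5/21
P(X=4 | obs) = 1/30 / 7/60 = 2/7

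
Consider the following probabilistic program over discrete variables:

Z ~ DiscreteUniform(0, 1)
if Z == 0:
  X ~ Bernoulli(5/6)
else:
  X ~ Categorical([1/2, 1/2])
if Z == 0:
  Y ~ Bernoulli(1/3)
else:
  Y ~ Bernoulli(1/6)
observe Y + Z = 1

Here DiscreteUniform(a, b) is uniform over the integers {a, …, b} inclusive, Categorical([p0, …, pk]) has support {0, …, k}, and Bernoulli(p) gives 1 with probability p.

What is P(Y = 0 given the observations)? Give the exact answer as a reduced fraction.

Enumerate traces; 4 have nonzero weight after conditioning:
  (Z=0, X=0, Y=1) weight 1/36
  (Z=0, X=1, Y=1) weight 5/36
  (Z=1, X=0, Y=0) weight 5/24
  (Z=1, X=1, Y=0) weight 5/24
Group by Y:
  weight(Y=0) = 5/12
  weight(Y=1) = 1/6
Total weight = 5/12 + 1/6 = 7/12
P(Y=0 | obs) = 5/12 / 7/12 = 5/7
P(Y=1 | obs) = 1/6 / 7/12 = 2/7

P(Y = 0 | obs) = 5/7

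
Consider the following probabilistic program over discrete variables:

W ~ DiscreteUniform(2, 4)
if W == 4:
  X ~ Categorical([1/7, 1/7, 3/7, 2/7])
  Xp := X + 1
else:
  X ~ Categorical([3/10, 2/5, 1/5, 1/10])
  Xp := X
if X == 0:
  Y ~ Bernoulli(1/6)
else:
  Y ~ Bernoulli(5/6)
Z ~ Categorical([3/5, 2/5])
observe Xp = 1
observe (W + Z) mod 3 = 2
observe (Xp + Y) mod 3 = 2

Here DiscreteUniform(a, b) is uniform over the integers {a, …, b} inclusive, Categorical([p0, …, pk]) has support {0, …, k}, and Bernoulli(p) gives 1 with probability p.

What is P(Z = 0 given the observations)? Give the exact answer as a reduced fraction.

P(Z = 0 | obs) = 21/22

Enumerate traces; 2 have nonzero weight after conditioning:
  (W=2, X=1, Y=1, Z=0) weight 1/15
  (W=4, X=0, Y=1, Z=1) weight 1/315
Group by Z:
  weight(Z=0) = 1/15
  weight(Z=1) = 1/315
Total weight = 1/15 + 1/315 = 22/315
P(Z=0 | obs) = 1/15 / 22/315 = 21/22
P(Z=1 | obs) = 1/315 / 22/315 = 1/22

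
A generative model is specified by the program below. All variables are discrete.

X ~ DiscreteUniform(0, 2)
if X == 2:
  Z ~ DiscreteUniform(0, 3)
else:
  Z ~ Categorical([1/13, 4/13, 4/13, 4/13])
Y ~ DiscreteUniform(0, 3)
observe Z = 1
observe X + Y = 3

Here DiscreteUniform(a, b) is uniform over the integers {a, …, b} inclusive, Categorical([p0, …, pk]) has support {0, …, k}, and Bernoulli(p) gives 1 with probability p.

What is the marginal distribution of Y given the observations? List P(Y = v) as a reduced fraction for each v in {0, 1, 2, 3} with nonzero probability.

Enumerate traces; 3 have nonzero weight after conditioning:
  (X=0, Z=1, Y=3) weight 1/39
  (X=1, Z=1, Y=2) weight 1/39
  (X=2, Z=1, Y=1) weight 1/48
Group by Y:
  weight(Y=1) = 1/48
  weight(Y=2) = 1/39
  weight(Y=3) = 1/39
Total weight = 1/48 + 1/39 + 1/39 = 15/208
P(Y=1 | obs) = 1/48 / 15/208 = 13/45
P(Y=2 | obs) = 1/39 / 15/208 = 16/45
P(Y=3 | obs) = 1/39 / 15/208 = 16/45

P(Y=1) = 13/45, P(Y=2) = 16/45, P(Y=3) = 16/45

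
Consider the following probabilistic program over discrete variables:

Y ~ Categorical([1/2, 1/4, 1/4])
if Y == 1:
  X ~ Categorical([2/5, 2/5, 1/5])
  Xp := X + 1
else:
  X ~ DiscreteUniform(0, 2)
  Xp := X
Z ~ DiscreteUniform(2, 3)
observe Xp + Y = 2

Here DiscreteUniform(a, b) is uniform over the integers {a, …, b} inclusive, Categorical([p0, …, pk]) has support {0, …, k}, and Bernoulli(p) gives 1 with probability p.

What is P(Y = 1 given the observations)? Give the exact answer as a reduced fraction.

P(Y = 1 | obs) = 2/7

Enumerate traces; 6 have nonzero weight after conditioning:
  (Y=0, X=2, Z=2) weight 1/12
  (Y=0, X=2, Z=3) weight 1/12
  (Y=1, X=0, Z=2) weight 1/20
  (Y=1, X=0, Z=3) weight 1/20
  (Y=2, X=0, Z=2) weight 1/24
  (Y=2, X=0, Z=3) weight 1/24
Group by Y:
  weight(Y=0) = 1/6
  weight(Y=1) = 1/10
  weight(Y=2) = 1/12
Total weight = 1/6 + 1/10 + 1/12 = 7/20
P(Y=0 | obs) = 1/6 / 7/20 = 10/21
P(Y=1 | obs) = 1/10 / 7/20 = 2/7
P(Y=2 | obs) = 1/12 / 7/20 = 5/21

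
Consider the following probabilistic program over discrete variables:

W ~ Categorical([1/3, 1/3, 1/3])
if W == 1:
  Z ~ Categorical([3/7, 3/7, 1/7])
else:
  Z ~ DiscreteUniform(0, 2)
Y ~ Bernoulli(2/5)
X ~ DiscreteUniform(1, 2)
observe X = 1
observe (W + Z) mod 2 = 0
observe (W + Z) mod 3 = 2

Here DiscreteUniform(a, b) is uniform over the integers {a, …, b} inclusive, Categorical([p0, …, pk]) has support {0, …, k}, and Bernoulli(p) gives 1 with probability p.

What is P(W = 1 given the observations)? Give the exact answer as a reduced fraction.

Enumerate traces; 6 have nonzero weight after conditioning:
  (W=0, Z=2, Y=0, X=1) weight 1/30
  (W=0, Z=2, Y=1, X=1) weight 1/45
  (W=1, Z=1, Y=0, X=1) weight 3/70
  (W=1, Z=1, Y=1, X=1) weight 1/35
  (W=2, Z=0, Y=0, X=1) weight 1/30
  (W=2, Z=0, Y=1, X=1) weight 1/45
Group by W:
  weight(W=0) = 1/18
  weight(W=1) = 1/14
  weight(W=2) = 1/18
Total weight = 1/18 + 1/14 + 1/18 = 23/126
P(W=0 | obs) = 1/18 / 23/126 = 7/23
P(W=1 | obs) = 1/14 / 23/126 = 9/23
P(W=2 | obs) = 1/18 / 23/126 = 7/23

P(W = 1 | obs) = 9/23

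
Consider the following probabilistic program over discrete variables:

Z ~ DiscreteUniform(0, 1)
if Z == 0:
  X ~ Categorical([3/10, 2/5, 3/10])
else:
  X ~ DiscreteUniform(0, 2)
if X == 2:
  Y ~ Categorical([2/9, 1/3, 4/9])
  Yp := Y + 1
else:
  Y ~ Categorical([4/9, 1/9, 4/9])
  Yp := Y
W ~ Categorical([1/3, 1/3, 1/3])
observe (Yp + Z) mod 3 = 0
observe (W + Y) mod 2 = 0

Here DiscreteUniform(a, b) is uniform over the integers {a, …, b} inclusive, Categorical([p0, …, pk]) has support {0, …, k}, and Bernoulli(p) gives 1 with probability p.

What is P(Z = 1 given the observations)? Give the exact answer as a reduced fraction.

P(Z = 1 | obs) = 19/43

Enumerate traces; 11 have nonzero weight after conditioning:
  (Z=0, X=0, Y=0, W=0) weight 1/45
  (Z=0, X=0, Y=0, W=2) weight 1/45
  (Z=0, X=1, Y=0, W=0) weight 4/135
  (Z=0, X=1, Y=0, W=2) weight 4/135
  (Z=0, X=2, Y=2, W=0) weight 1/45
  (Z=0, X=2, Y=2, W=2) weight 1/45
  (Z=1, X=0, Y=2, W=0) weight 2/81
  (Z=1, X=0, Y=2, W=2) weight 2/81
  … 3 more
Group by Z:
  weight(Z=0) = 4/27
  weight(Z=1) = 19/162
Total weight = 4/27 + 19/162 = 43/162
P(Z=0 | obs) = 4/27 / 43/162 = 24/43
P(Z=1 | obs) = 19/162 / 43/162 = 19/43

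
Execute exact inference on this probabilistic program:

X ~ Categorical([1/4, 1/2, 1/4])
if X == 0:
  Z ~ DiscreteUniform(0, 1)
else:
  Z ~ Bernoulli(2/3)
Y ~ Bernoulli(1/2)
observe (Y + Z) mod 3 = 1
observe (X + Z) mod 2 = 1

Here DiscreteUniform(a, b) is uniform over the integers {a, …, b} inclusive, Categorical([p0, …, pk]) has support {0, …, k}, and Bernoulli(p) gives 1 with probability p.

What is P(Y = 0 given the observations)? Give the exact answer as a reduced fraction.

Enumerate traces; 3 have nonzero weight after conditioning:
  (X=0, Z=1, Y=0) weight 1/16
  (X=1, Z=0, Y=1) weight 1/12
  (X=2, Z=1, Y=0) weight 1/12
Group by Y:
  weight(Y=0) = 7/48
  weight(Y=1) = 1/12
Total weight = 7/48 + 1/12 = 11/48
P(Y=0 | obs) = 7/48 / 11/48 = 7/11
P(Y=1 | obs) = 1/12 / 11/48 = 4/11

P(Y = 0 | obs) = 7/11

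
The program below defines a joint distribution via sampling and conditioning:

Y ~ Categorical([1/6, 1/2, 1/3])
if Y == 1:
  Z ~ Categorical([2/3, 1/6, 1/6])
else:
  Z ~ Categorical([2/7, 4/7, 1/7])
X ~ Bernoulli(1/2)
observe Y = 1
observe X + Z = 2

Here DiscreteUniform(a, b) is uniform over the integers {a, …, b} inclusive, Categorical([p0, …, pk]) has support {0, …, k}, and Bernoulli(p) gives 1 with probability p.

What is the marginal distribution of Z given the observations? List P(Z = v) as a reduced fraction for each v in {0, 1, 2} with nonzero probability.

Enumerate traces; 2 have nonzero weight after conditioning:
  (Y=1, Z=1, X=1) weight 1/24
  (Y=1, Z=2, X=0) weight 1/24
Group by Z:
  weight(Z=1) = 1/24
  weight(Z=2) = 1/24
Total weight = 1/24 + 1/24 = 1/12
P(Z=1 | obs) = 1/24 / 1/12 = 1/2
P(Z=2 | obs) = 1/24 / 1/12 = 1/2

P(Z=1) = 1/2, P(Z=2) = 1/2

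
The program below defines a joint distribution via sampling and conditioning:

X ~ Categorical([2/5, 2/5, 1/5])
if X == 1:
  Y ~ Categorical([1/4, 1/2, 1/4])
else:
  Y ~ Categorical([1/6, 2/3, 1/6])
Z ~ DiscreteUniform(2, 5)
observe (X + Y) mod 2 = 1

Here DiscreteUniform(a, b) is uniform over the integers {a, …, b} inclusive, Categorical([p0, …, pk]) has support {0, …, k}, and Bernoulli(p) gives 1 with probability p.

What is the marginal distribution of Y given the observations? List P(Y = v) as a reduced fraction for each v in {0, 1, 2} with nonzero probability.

Enumerate traces; 16 have nonzero weight after conditioning:
  (X=0, Y=1, Z=2) weight 1/15
  (X=0, Y=1, Z=3) weight 1/15
  (X=0, Y=1, Z=4) weight 1/15
  (X=0, Y=1, Z=5) weight 1/15
  (X=1, Y=0, Z=2) weight 1/40
  (X=1, Y=0, Z=3) weight 1/40
  (X=1, Y=0, Z=4) weight 1/40
  (X=1, Y=0, Z=5) weight 1/40
  (X=1, Y=2, Z=2) weight 1/40
  … 7 more
Group by Y:
  weight(Y=0) = 1/10
  weight(Y=1) = 2/5
  weight(Y=2) = 1/10
Total weight = 1/10 + 2/5 + 1/10 = 3/5
P(Y=0 | obs) = 1/10 / 3/5 = 1/6
P(Y=1 | obs) = 2/5 / 3/5 = 2/3
P(Y=2 | obs) = 1/10 / 3/5 = 1/6

P(Y=0) = 1/6, P(Y=1) = 2/3, P(Y=2) = 1/6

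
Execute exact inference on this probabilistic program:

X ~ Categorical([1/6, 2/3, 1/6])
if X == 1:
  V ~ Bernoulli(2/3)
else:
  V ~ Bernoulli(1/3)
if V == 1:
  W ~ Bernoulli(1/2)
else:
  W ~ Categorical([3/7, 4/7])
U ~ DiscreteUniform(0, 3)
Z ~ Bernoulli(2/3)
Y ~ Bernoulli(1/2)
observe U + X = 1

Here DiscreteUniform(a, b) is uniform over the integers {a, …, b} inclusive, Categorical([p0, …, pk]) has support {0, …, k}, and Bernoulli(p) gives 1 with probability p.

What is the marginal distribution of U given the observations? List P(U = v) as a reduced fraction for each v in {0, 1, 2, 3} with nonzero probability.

P(U=0) = 4/5, P(U=1) = 1/5

Enumerate traces; 32 have nonzero weight after conditioning:
  (X=0, V=0, W=0, U=1, Z=0, Y=0) weight 1/504
  (X=0, V=0, W=0, U=1, Z=0, Y=1) weight 1/504
  (X=0, V=0, W=0, U=1, Z=1, Y=0) weight 1/252
  (X=0, V=0, W=0, U=1, Z=1, Y=1) weight 1/252
  (X=0, V=0, W=1, U=1, Z=0, Y=0) weight 1/378
  (X=0, V=0, W=1, U=1, Z=0, Y=1) weight 1/378
  (X=0, V=0, W=1, U=1, Z=1, Y=0) weight 1/189
  (X=0, V=0, W=1, U=1, Z=1, Y=1) weight 1/189
  (X=1, V=0, W=0, U=0, Z=0, Y=0) weight 1/252
  … 23 more
Group by U:
  weight(U=0) = 1/6
  weight(U=1) = 1/24
Total weight = 1/6 + 1/24 = 5/24
P(U=0 | obs) = 1/6 / 5/24 = 4/5
P(U=1 | obs) = 1/24 / 5/24 = 1/5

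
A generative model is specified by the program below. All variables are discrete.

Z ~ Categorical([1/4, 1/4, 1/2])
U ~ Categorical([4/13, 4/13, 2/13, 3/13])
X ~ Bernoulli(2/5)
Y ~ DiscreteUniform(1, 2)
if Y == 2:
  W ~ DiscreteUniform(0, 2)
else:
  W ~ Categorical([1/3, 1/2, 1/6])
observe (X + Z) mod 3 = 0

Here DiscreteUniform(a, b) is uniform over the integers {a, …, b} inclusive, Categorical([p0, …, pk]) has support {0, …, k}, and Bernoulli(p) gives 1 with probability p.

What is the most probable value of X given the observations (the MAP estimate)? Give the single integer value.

argmax_v P(X = v | obs) = 1

Enumerate traces; 48 have nonzero weight after conditioning:
  (Z=0, U=0, X=0, Y=1, W=0) weight 1/130
  (Z=0, U=0, X=0, Y=1, W=1) weight 3/260
  (Z=0, U=0, X=0, Y=1, W=2) weight 1/260
  (Z=0, U=0, X=0, Y=2, W=0) weight 1/130
  (Z=0, U=0, X=0, Y=2, W=1) weight 1/130
  (Z=0, U=0, X=0, Y=2, W=2) weight 1/130
  (Z=0, U=1, X=0, Y=1, W=0) weight 1/130
  (Z=0, U=1, X=0, Y=1, W=1) weight 3/260
  (Z=2, U=0, X=1, Y=1, W=0) weight 2/195
  … 39 more
Group by X:
  weight(X=0) = 3/20
  weight(X=1) = 1/5
Total weight = 3/20 + 1/5 = 7/20
P(X=0 | obs) = 3/20 / 7/20 = 3/7
P(X=1 | obs) = 1/5 / 7/20 = 4/7
argmax = 1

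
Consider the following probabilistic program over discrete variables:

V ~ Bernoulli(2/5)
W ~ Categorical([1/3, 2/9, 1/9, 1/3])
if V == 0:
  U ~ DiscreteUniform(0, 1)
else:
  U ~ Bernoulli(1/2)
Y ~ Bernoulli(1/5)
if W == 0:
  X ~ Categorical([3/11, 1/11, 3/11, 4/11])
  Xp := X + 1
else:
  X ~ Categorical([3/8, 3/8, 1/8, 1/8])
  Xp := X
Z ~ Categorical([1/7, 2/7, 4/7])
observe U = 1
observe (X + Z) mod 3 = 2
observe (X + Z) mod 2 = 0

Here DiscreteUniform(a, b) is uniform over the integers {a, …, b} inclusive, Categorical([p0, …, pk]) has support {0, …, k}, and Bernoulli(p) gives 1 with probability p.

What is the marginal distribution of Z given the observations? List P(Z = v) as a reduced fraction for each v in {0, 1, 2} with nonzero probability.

Enumerate traces; 48 have nonzero weight after conditioning:
  (V=0, W=0, U=1, Y=0, X=0, Z=2) weight 24/1925
  (V=0, W=0, U=1, Y=0, X=1, Z=1) weight 4/1925
  (V=0, W=0, U=1, Y=0, X=2, Z=0) weight 6/1925
  (V=0, W=0, U=1, Y=1, X=0, Z=2) weight 6/1925
  (V=0, W=0, U=1, Y=1, X=1, Z=1) weight 1/1925
  (V=0, W=0, U=1, Y=1, X=2, Z=0) weight 3/3850
  (V=0, W=1, U=1, Y=0, X=0, Z=2) weight 2/175
  (V=0, W=1, U=1, Y=0, X=1, Z=1) weight 1/175
  … 40 more
Group by Z:
  weight(Z=0) = 23/1848
  weight(Z=1) = 37/924
  weight(Z=2) = 15/154
Total weight = 23/1848 + 37/924 + 15/154 = 277/1848
P(Z=0 | obs) = 23/1848 / 277/1848 = 23/277
P(Z=1 | obs) = 37/924 / 277/1848 = 74/277
P(Z=2 | obs) = 15/154 / 277/1848 = 180/277

P(Z=0) = 23/277, P(Z=1) = 74/277, P(Z=2) = 180/277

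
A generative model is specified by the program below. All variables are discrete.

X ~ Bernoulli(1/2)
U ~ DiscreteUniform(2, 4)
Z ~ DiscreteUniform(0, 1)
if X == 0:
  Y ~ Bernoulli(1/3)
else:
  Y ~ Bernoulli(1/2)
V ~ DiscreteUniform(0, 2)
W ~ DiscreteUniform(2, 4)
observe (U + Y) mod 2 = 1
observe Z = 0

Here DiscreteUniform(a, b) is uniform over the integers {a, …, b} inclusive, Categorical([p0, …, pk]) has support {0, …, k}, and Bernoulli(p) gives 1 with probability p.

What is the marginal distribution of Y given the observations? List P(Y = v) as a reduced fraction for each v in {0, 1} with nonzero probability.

Enumerate traces; 54 have nonzero weight after conditioning:
  (X=0, U=2, Z=0, Y=1, V=0, W=2) weight 1/324
  (X=0, U=2, Z=0, Y=1, V=0, W=3) weight 1/324
  (X=0, U=2, Z=0, Y=1, V=0, W=4) weight 1/324
  (X=0, U=2, Z=0, Y=1, V=1, W=2) weight 1/324
  (X=0, U=2, Z=0, Y=1, V=1, W=3) weight 1/324
  (X=0, U=2, Z=0, Y=1, V=1, W=4) weight 1/324
  (X=0, U=2, Z=0, Y=1, V=2, W=2) weight 1/324
  (X=0, U=2, Z=0, Y=1, V=2, W=3) weight 1/324
  (X=0, U=3, Z=0, Y=0, V=0, W=2) weight 1/162
  … 45 more
Group by Y:
  weight(Y=0) = 7/72
  weight(Y=1) = 5/36
Total weight = 7/72 + 5/36 = 17/72
P(Y=0 | obs) = 7/72 / 17/72 = 7/17
P(Y=1 | obs) = 5/36 / 17/72 = 10/17

P(Y=0) = 7/17, P(Y=1) = 10/17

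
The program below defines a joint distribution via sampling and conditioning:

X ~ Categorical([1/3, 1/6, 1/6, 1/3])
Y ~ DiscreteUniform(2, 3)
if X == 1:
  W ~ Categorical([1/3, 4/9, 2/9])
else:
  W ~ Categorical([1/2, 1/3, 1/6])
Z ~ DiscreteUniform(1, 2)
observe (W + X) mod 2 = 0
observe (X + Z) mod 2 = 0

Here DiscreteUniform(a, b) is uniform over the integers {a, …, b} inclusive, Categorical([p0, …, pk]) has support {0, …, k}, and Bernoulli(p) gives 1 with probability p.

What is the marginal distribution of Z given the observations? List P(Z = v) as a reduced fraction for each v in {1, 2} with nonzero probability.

Enumerate traces; 12 have nonzero weight after conditioning:
  (X=0, Y=2, W=0, Z=2) weight 1/24
  (X=0, Y=2, W=2, Z=2) weight 1/72
  (X=0, Y=3, W=0, Z=2) weight 1/24
  (X=0, Y=3, W=2, Z=2) weight 1/72
  (X=1, Y=2, W=1, Z=1) weight 1/54
  (X=1, Y=3, W=1, Z=1) weight 1/54
  (X=2, Y=2, W=0, Z=2) weight 1/48
  (X=2, Y=2, W=2, Z=2) weight 1/144
  … 4 more
Group by Z:
  weight(Z=1) = 5/54
  weight(Z=2) = 1/6
Total weight = 5/54 + 1/6 = 7/27
P(Z=1 | obs) = 5/54 / 7/27 = 5/14
P(Z=2 | obs) = 1/6 / 7/27 = 9/14

P(Z=1) = 5/14, P(Z=2) = 9/14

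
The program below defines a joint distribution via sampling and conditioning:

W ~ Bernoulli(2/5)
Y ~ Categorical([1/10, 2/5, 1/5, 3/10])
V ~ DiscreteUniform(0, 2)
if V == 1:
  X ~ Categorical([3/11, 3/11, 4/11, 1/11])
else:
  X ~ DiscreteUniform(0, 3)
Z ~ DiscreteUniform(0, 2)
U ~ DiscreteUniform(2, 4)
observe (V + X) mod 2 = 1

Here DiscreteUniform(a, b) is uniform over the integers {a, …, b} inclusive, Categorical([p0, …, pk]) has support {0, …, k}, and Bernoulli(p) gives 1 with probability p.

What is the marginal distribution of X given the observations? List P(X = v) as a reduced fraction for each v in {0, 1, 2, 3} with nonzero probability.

P(X=0) = 1/6, P(X=1) = 11/36, P(X=2) = 2/9, P(X=3) = 11/36

Enumerate traces; 432 have nonzero weight after conditioning:
  (W=0, Y=0, V=0, X=1, Z=0, U=2) weight 1/1800
  (W=0, Y=0, V=0, X=1, Z=0, U=3) weight 1/1800
  (W=0, Y=0, V=0, X=1, Z=0, U=4) weight 1/1800
  (W=0, Y=0, V=0, X=1, Z=1, U=2) weight 1/1800
  (W=0, Y=0, V=0, X=1, Z=1, U=3) weight 1/1800
  (W=0, Y=0, V=0, X=1, Z=1, U=4) weight 1/1800
  (W=0, Y=0, V=0, X=1, Z=2, U=2) weight 1/1800
  (W=0, Y=0, V=0, X=1, Z=2, U=3) weight 1/1800
  (W=0, Y=0, V=0, X=3, Z=0, U=2) weight 1/1800
  (W=0, Y=0, V=1, X=0, Z=0, U=2) weight 1/1650
  … 422 more
Group by X:
  weight(X=0) = 1/11
  weight(X=1) = 1/6
  weight(X=2) = 4/33
  weight(X=3) = 1/6
Total weight = 1/11 + 1/6 + 4/33 + 1/6 = 6/11
P(X=0 | obs) = 1/11 / 6/11 = 1/6
P(X=1 | obs) = 1/6 / 6/11 = 11/36
P(X=2 | obs) = 4/33 / 6/11 = 2/9
P(X=3 | obs) = 1/6 / 6/11 = 11/36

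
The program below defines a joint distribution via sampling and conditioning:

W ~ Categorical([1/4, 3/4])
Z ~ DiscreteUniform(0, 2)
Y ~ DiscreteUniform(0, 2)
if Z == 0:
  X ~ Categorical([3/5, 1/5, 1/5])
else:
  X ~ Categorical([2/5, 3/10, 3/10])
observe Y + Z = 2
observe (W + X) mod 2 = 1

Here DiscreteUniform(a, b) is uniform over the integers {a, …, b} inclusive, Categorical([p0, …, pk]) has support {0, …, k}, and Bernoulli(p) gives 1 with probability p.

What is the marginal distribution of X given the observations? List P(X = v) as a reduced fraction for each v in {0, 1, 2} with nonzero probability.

P(X=0) = 21/37, P(X=1) = 4/37, P(X=2) = 12/37

Enumerate traces; 9 have nonzero weight after conditioning:
  (W=0, Z=0, Y=2, X=1) weight 1/180
  (W=0, Z=1, Y=1, X=1) weight 1/120
  (W=0, Z=2, Y=0, X=1) weight 1/120
  (W=1, Z=0, Y=2, X=0) weight 1/20
  (W=1, Z=0, Y=2, X=2) weight 1/60
  (W=1, Z=1, Y=1, X=0) weight 1/30
  (W=1, Z=1, Y=1, X=2) weight 1/40
  (W=1, Z=2, Y=0, X=0) weight 1/30
  … 1 more
Group by X:
  weight(X=0) = 7/60
  weight(X=1) = 1/45
  weight(X=2) = 1/15
Total weight = 7/60 + 1/45 + 1/15 = 37/180
P(X=0 | obs) = 7/60 / 37/180 = 21/37
P(X=1 | obs) = 1/45 / 37/180 = 4/37
P(X=2 | obs) = 1/15 / 37/180 = 12/37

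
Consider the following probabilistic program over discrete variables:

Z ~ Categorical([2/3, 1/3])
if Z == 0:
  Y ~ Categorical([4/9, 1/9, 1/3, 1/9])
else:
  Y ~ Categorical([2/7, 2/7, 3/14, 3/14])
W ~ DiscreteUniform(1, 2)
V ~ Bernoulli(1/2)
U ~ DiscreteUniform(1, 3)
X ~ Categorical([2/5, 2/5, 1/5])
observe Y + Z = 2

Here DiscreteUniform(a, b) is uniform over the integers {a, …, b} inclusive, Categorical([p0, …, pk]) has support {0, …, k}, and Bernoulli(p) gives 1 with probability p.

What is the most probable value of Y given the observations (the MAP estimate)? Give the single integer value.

Enumerate traces; 72 have nonzero weight after conditioning:
  (Z=0, Y=2, W=1, V=0, U=1, X=0) weight 1/135
  (Z=0, Y=2, W=1, V=0, U=1, X=1) weight 1/135
  (Z=0, Y=2, W=1, V=0, U=1, X=2) weight 1/270
  (Z=0, Y=2, W=1, V=0, U=2, X=0) weight 1/135
  (Z=0, Y=2, W=1, V=0, U=2, X=1) weight 1/135
  (Z=0, Y=2, W=1, V=0, U=2, X=2) weight 1/270
  (Z=0, Y=2, W=1, V=0, U=3, X=0) weight 1/135
  (Z=0, Y=2, W=1, V=0, U=3, X=1) weight 1/135
  (Z=1, Y=1, W=1, V=0, U=1, X=0) weight 1/315
  … 63 more
Group by Y:
  weight(Y=1) = 2/21
  weight(Y=2) = 2/9
Total weight = 2/21 + 2/9 = 20/63
P(Y=1 | obs) = 2/21 / 20/63 = 3/10
P(Y=2 | obs) = 2/9 / 20/63 = 7/10
argmax = 2

argmax_v P(Y = v | obs) = 2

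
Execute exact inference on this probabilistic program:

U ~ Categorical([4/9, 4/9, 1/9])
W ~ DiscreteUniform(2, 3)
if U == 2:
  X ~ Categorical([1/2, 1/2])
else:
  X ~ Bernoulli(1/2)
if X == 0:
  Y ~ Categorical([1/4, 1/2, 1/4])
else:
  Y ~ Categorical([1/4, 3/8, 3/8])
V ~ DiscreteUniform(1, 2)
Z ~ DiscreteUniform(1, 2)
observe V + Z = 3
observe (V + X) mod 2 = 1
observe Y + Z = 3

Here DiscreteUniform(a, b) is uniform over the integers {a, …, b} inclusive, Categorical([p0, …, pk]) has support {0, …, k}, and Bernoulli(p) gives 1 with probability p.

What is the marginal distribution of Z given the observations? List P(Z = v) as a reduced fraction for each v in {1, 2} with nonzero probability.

Enumerate traces; 12 have nonzero weight after conditioning:
  (U=0, W=2, X=0, Y=1, V=1, Z=2) weight 1/72
  (U=0, W=2, X=1, Y=2, V=2, Z=1) weight 1/96
  (U=0, W=3, X=0, Y=1, V=1, Z=2) weight 1/72
  (U=0, W=3, X=1, Y=2, V=2, Z=1) weight 1/96
  (U=1, W=2, X=0, Y=1, V=1, Z=2) weight 1/72
  (U=1, W=2, X=1, Y=2, V=2, Z=1) weight 1/96
  (U=1, W=3, X=0, Y=1, V=1, Z=2) weight 1/72
  (U=1, W=3, X=1, Y=2, V=2, Z=1) weight 1/96
  … 4 more
Group by Z:
  weight(Z=1) = 3/64
  weight(Z=2) = 1/16
Total weight = 3/64 + 1/16 = 7/64
P(Z=1 | obs) = 3/64 / 7/64 = 3/7
P(Z=2 | obs) = 1/16 / 7/64 = 4/7

P(Z=1) = 3/7, P(Z=2) = 4/7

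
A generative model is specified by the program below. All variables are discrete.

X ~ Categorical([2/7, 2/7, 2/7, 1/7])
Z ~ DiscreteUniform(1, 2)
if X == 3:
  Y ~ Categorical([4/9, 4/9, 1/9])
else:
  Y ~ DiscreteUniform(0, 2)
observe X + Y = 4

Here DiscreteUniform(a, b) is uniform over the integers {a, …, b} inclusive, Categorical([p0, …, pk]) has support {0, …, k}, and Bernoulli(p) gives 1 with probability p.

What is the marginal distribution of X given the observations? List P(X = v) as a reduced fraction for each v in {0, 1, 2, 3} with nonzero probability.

Enumerate traces; 4 have nonzero weight after conditioning:
  (X=2, Z=1, Y=2) weight 1/21
  (X=2, Z=2, Y=2) weight 1/21
  (X=3, Z=1, Y=1) weight 2/63
  (X=3, Z=2, Y=1) weight 2/63
Group by X:
  weight(X=2) = 2/21
  weight(X=3) = 4/63
Total weight = 2/21 + 4/63 = 10/63
P(X=2 | obs) = 2/21 / 10/63 = 3/5
P(X=3 | obs) = 4/63 / 10/63 = 2/5

P(X=2) = 3/5, P(X=3) = 2/5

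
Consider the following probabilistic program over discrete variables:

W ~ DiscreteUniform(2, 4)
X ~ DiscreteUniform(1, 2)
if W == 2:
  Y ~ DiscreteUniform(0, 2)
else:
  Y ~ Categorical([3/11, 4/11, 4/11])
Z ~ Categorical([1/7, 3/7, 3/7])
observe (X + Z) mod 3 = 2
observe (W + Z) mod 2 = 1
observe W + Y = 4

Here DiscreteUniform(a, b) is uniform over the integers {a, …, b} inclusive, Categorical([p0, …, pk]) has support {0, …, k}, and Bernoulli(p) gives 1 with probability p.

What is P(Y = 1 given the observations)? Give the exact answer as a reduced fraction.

Enumerate traces; 3 have nonzero weight after conditioning:
  (W=2, X=1, Y=2, Z=1) weight 1/42
  (W=3, X=2, Y=1, Z=0) weight 2/231
  (W=4, X=1, Y=0, Z=1) weight 3/154
Group by Y:
  weight(Y=0) = 3/154
  weight(Y=1) = 2/231
  weight(Y=2) = 1/42
Total weight = 3/154 + 2/231 + 1/42 = 4/77
P(Y=0 | obs) = 3/154 / 4/77 = 3/8
P(Y=1 | obs) = 2/231 / 4/77 = 1/6
P(Y=2 | obs) = 1/42 / 4/77 = 11/24

P(Y = 1 | obs) = 1/6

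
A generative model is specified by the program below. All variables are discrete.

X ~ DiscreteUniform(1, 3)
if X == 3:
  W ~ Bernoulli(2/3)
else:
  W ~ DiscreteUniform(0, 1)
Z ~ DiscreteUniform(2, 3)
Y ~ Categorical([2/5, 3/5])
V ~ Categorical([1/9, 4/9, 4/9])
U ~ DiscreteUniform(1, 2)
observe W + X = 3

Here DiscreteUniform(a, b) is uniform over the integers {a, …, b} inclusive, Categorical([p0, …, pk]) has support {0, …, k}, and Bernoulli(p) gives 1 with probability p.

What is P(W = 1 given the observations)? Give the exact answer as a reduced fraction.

Enumerate traces; 48 have nonzero weight after conditioning:
  (X=2, W=1, Z=2, Y=0, V=0, U=1) weight 1/540
  (X=2, W=1, Z=2, Y=0, V=0, U=2) weight 1/540
  (X=2, W=1, Z=2, Y=0, V=1, U=1) weight 1/135
  (X=2, W=1, Z=2, Y=0, V=1, U=2) weight 1/135
  (X=2, W=1, Z=2, Y=0, V=2, U=1) weight 1/135
  (X=2, W=1, Z=2, Y=0, V=2, U=2) weight 1/135
  (X=2, W=1, Z=2, Y=1, V=0, U=1) weight 1/360
  (X=2, W=1, Z=2, Y=1, V=0, U=2) weight 1/360
  (X=3, W=0, Z=2, Y=0, V=0, U=1) weight 1/810
  … 39 more
Group by W:
  weight(W=0) = 1/9
  weight(W=1) = 1/6
Total weight = 1/9 + 1/6 = 5/18
P(W=0 | obs) = 1/9 / 5/18 = 2/5
P(W=1 | obs) = 1/6 / 5/18 = 3/5

P(W = 1 | obs) = 3/5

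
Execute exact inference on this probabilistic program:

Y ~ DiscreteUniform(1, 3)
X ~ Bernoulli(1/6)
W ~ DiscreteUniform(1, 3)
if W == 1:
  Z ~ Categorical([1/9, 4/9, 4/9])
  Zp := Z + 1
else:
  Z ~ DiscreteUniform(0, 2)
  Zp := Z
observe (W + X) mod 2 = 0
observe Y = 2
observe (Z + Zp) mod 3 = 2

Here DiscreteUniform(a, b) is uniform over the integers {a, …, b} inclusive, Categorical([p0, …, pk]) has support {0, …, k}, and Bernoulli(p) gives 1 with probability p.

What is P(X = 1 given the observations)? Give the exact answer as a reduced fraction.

P(X = 1 | obs) = 7/22

Enumerate traces; 3 have nonzero weight after conditioning:
  (Y=2, X=0, W=2, Z=1) weight 5/162
  (Y=2, X=1, W=1, Z=2) weight 2/243
  (Y=2, X=1, W=3, Z=1) weight 1/162
Group by X:
  weight(X=0) = 5/162
  weight(X=1) = 7/486
Total weight = 5/162 + 7/486 = 11/243
P(X=0 | obs) = 5/162 / 11/243 = 15/22
P(X=1 | obs) = 7/486 / 11/243 = 7/22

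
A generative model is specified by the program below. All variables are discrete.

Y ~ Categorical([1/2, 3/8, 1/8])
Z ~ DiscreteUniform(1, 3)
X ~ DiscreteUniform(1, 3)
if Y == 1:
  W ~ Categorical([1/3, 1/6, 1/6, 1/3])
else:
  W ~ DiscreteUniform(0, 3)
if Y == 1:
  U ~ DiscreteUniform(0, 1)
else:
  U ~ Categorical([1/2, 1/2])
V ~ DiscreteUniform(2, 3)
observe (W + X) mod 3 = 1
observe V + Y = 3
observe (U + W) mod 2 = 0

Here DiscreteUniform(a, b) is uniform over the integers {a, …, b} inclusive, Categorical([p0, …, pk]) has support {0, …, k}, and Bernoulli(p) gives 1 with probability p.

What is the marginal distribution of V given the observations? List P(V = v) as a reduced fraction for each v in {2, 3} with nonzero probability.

Enumerate traces; 24 have nonzero weight after conditioning:
  (Y=0, Z=1, X=1, W=0, U=0, V=3) weight 1/288
  (Y=0, Z=1, X=1, W=3, U=1, V=3) weight 1/288
  (Y=0, Z=1, X=2, W=2, U=0, V=3) weight 1/288
  (Y=0, Z=1, X=3, W=1, U=1, V=3) weight 1/288
  (Y=0, Z=2, X=1, W=0, U=0, V=3) weight 1/288
  (Y=0, Z=2, X=1, W=3, U=1, V=3) weight 1/288
  (Y=0, Z=2, X=2, W=2, U=0, V=3) weight 1/288
  (Y=0, Z=2, X=3, W=1, U=1, V=3) weight 1/288
  (Y=1, Z=1, X=1, W=0, U=0, V=2) weight 1/288
  … 15 more
Group by V:
  weight(V=2) = 1/32
  weight(V=3) = 1/24
Total weight = 1/32 + 1/24 = 7/96
P(V=2 | obs) = 1/32 / 7/96 = 3/7
P(V=3 | obs) = 1/24 / 7/96 = 4/7

P(V=2) = 3/7, P(V=3) = 4/7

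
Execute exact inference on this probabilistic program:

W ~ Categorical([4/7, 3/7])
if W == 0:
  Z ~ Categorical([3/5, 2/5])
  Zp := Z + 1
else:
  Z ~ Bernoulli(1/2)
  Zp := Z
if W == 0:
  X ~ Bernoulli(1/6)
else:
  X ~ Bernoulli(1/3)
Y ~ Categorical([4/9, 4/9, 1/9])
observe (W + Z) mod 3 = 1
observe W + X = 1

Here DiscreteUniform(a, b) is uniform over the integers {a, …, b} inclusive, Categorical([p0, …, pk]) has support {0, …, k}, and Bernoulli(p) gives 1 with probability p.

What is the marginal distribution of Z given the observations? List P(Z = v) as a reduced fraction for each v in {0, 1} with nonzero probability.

P(Z=0) = 15/19, P(Z=1) = 4/19

Enumerate traces; 6 have nonzero weight after conditioning:
  (W=0, Z=1, X=1, Y=0) weight 16/945
  (W=0, Z=1, X=1, Y=1) weight 16/945
  (W=0, Z=1, X=1, Y=2) weight 4/945
  (W=1, Z=0, X=0, Y=0) weight 4/63
  (W=1, Z=0, X=0, Y=1) weight 4/63
  (W=1, Z=0, X=0, Y=2) weight 1/63
Group by Z:
  weight(Z=0) = 1/7
  weight(Z=1) = 4/105
Total weight = 1/7 + 4/105 = 19/105
P(Z=0 | obs) = 1/7 / 19/105 = 15/19
P(Z=1 | obs) = 4/105 / 19/105 = 4/19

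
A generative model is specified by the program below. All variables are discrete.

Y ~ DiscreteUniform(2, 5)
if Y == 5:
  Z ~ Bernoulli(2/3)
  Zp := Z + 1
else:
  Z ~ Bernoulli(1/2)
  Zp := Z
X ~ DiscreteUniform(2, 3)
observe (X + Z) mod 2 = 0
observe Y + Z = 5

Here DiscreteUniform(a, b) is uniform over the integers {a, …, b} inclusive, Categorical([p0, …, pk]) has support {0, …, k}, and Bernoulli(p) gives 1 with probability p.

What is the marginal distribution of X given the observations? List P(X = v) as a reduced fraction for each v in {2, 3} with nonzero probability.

Enumerate traces; 2 have nonzero weight after conditioning:
  (Y=4, Z=1, X=3) weight 1/16
  (Y=5, Z=0, X=2) weight 1/24
Group by X:
  weight(X=2) = 1/24
  weight(X=3) = 1/16
Total weight = 1/24 + 1/16 = 5/48
P(X=2 | obs) = 1/24 / 5/48 = 2/5
P(X=3 | obs) = 1/16 / 5/48 = 3/5

P(X=2) = 2/5, P(X=3) = 3/5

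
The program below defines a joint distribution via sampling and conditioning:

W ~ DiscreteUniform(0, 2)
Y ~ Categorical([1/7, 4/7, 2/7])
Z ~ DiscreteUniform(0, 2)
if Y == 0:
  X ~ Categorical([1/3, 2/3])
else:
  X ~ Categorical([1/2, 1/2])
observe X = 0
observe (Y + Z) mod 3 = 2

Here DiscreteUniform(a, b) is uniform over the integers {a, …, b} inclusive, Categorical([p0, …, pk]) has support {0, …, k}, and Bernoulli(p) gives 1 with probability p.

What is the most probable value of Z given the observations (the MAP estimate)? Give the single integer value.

Enumerate traces; 9 have nonzero weight after conditioning:
  (W=0, Y=0, Z=2, X=0) weight 1/189
  (W=0, Y=1, Z=1, X=0) weight 2/63
  (W=0, Y=2, Z=0, X=0) weight 1/63
  (W=1, Y=0, Z=2, X=0) weight 1/189
  (W=1, Y=1, Z=1, X=0) weight 2/63
  (W=1, Y=2, Z=0, X=0) weight 1/63
  (W=2, Y=0, Z=2, X=0) weight 1/189
  (W=2, Y=1, Z=1, X=0) weight 2/63
  … 1 more
Group by Z:
  weight(Z=0) = 1/21
  weight(Z=1) = 2/21
  weight(Z=2) = 1/63
Total weight = 1/21 + 2/21 + 1/63 = 10/63
P(Z=0 | obs) = 1/21 / 10/63 = 3/10
P(Z=1 | obs) = 2/21 / 10/63 = 3/5
P(Z=2 | obs) = 1/63 / 10/63 = 1/10
argmax = 1

argmax_v P(Z = v | obs) = 1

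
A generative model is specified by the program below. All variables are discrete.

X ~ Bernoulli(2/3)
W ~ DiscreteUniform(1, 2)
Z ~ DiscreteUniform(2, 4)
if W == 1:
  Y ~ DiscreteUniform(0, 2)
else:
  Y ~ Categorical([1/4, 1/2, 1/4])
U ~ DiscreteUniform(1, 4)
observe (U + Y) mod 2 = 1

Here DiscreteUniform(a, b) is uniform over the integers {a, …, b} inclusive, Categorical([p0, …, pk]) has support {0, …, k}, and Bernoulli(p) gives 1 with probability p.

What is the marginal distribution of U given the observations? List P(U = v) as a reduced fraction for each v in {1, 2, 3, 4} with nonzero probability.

Enumerate traces; 72 have nonzero weight after conditioning:
  (X=0, W=1, Z=2, Y=0, U=1) weight 1/216
  (X=0, W=1, Z=2, Y=0, U=3) weight 1/216
  (X=0, W=1, Z=2, Y=1, U=2) weight 1/216
  (X=0, W=1, Z=2, Y=1, U=4) weight 1/216
  (X=0, W=1, Z=2, Y=2, U=1) weight 1/216
  (X=0, W=1, Z=2, Y=2, U=3) weight 1/216
  (X=0, W=1, Z=3, Y=0, U=1) weight 1/216
  (X=0, W=1, Z=3, Y=0, U=3) weight 1/216
  … 64 more
Group by U:
  weight(U=1) = 7/48
  weight(U=2) = 5/48
  weight(U=3) = 7/48
  weight(U=4) = 5/48
Total weight = 7/48 + 5/48 + 7/48 + 5/48 = 1/2
P(U=1 | obs) = 7/48 / 1/2 = 7/24
P(U=2 | obs) = 5/48 / 1/2 = 5/24
P(U=3 | obs) = 7/48 / 1/2 = 7/24
P(U=4 | obs) = 5/48 / 1/2 = 5/24

P(U=1) = 7/24, P(U=2) = 5/24, P(U=3) = 7/24, P(U=4) = 5/24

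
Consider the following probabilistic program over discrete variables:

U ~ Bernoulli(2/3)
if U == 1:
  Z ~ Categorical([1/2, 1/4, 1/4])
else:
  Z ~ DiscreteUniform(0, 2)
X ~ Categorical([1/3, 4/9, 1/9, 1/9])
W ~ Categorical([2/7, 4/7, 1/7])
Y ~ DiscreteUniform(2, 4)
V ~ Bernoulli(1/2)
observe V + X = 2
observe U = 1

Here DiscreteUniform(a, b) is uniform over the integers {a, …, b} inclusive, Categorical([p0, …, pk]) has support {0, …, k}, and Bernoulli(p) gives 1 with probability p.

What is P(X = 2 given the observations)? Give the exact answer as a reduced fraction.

P(X = 2 | obs) = 1/5

Enumerate traces; 54 have nonzero weight after conditioning:
  (U=1, Z=0, X=1, W=0, Y=2, V=1) weight 4/567
  (U=1, Z=0, X=1, W=0, Y=3, V=1) weight 4/567
  (U=1, Z=0, X=1, W=0, Y=4, V=1) weight 4/567
  (U=1, Z=0, X=1, W=1, Y=2, V=1) weight 8/567
  (U=1, Z=0, X=1, W=1, Y=3, V=1) weight 8/567
  (U=1, Z=0, X=1, W=1, Y=4, V=1) weight 8/567
  (U=1, Z=0, X=1, W=2, Y=2, V=1) weight 2/567
  (U=1, Z=0, X=1, W=2, Y=3, V=1) weight 2/567
  (U=1, Z=0, X=2, W=0, Y=2, V=0) weight 1/567
  … 45 more
Group by X:
  weight(X=1) = 4/27
  weight(X=2) = 1/27
Total weight = 4/27 + 1/27 = 5/27
P(X=1 | obs) = 4/27 / 5/27 = 4/5
P(X=2 | obs) = 1/27 / 5/27 = 1/5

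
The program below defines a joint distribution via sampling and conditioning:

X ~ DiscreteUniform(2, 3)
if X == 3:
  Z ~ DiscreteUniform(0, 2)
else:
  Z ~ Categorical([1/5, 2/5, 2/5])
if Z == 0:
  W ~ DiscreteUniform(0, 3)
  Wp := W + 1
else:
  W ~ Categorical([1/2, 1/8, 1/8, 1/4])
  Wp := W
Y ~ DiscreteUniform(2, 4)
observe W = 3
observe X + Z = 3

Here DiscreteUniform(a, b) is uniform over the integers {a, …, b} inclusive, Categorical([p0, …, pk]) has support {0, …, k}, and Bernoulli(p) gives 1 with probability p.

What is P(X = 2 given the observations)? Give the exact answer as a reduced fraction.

Enumerate traces; 6 have nonzero weight after conditioning:
  (X=2, Z=1, W=3, Y=2) weight 1/60
  (X=2, Z=1, W=3, Y=3) weight 1/60
  (X=2, Z=1, W=3, Y=4) weight 1/60
  (X=3, Z=0, W=3, Y=2) weight 1/72
  (X=3, Z=0, W=3, Y=3) weight 1/72
  (X=3, Z=0, W=3, Y=4) weight 1/72
Group by X:
  weight(X=2) = 1/20
  weight(X=3) = 1/24
Total weight = 1/20 + 1/24 = 11/120
P(X=2 | obs) = 1/20 / 11/120 = 6/11
P(X=3 | obs) = 1/24 / 11/120 = 5/11

P(X = 2 | obs) = 6/11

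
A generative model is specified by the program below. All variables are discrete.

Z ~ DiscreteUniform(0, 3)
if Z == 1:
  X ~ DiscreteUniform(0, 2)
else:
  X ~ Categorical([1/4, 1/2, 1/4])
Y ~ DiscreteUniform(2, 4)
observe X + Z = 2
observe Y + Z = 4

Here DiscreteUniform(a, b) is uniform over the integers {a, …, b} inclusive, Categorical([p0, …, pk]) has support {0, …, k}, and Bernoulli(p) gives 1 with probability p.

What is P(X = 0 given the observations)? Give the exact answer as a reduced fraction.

P(X = 0 | obs) = 3/10

Enumerate traces; 3 have nonzero weight after conditioning:
  (Z=0, X=2, Y=4) weight 1/48
  (Z=1, X=1, Y=3) weight 1/36
  (Z=2, X=0, Y=2) weight 1/48
Group by X:
  weight(X=0) = 1/48
  weight(X=1) = 1/36
  weight(X=2) = 1/48
Total weight = 1/48 + 1/36 + 1/48 = 5/72
P(X=0 | obs) = 1/48 / 5/72 = 3/10
P(X=1 | obs) = 1/36 / 5/72 = 2/5
P(X=2 | obs) = 1/48 / 5/72 = 3/10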